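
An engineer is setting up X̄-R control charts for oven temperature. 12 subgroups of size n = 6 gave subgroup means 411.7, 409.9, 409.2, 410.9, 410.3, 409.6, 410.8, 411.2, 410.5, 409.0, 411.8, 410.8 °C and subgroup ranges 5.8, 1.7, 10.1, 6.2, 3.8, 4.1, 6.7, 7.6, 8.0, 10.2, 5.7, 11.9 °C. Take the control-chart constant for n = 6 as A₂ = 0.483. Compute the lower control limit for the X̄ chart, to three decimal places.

407.183

X̄̄ = (411.7 + 409.9 + 409.2 + 410.9 + 410.3 + 409.6 + 410.8 + 411.2 + 410.5 + 409.0 + 411.8 + 410.8) / 12 = 4925.7000 / 12 = 410.4750
R̄ = (5.8 + 1.7 + 10.1 + 6.2 + 3.8 + 4.1 + 6.7 + 7.6 + 8.0 + 10.2 + 5.7 + 11.9) / 12 = 81.8000 / 12 = 6.8167
LCL = X̄̄ − A₂·R̄ = 410.4750 − 0.483 × 6.8167 = 407.1825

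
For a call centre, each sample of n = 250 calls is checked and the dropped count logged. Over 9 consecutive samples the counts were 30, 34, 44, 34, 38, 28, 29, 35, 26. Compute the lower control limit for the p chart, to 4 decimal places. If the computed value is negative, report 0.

p̄ = Σdᵢ / (k·n) = 298 / (9 × 250) = 0.13244
LCL = p̄ − 3·√(p̄(1−p̄)/n) = 0.13244 − 3 × 0.02144 = 0.06813

0.0681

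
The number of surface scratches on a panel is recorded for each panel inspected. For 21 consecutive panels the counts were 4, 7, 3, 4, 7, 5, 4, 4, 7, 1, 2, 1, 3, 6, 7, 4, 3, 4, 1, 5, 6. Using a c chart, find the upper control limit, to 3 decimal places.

c̄ = (4 + 7 + 3 + 4 + 7 + 5 + 4 + 4 + 7 + 1 + 2 + 1 + 3 + 6 + 7 + 4 + 3 + 4 + 1 + 5 + 6) / 21 = 88 / 21 = 4.1905
UCL = c̄ + 3√c̄ = 4.1905 + 3 × √4.1905 = 4.1905 + 3 × 2.0471 = 10.3317

10.332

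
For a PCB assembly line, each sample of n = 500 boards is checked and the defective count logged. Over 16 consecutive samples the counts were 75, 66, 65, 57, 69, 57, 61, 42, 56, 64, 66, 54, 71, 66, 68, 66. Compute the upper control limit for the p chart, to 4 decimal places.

0.1698

p̄ = Σdᵢ / (k·n) = 1003 / (16 × 500) = 0.12537
UCL = p̄ + 3·√(p̄(1−p̄)/n) = 0.12537 + 3 × √(0.12537×0.87462/500) = 0.12537 + 3 × 0.01481 = 0.16980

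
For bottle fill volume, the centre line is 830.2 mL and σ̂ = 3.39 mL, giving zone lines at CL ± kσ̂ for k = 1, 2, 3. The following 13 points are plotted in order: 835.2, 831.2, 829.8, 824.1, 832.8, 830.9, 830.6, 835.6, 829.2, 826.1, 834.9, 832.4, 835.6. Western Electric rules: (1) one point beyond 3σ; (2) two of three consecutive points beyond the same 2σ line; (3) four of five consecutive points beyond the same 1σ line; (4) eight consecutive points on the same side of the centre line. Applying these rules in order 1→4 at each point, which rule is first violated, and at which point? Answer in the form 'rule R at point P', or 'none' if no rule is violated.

Zone of each point (C = within 1σ̂, B = 1σ̂–2σ̂, A = 2σ̂–3σ̂, * = beyond 3σ̂; sign = side of CL): 1:+B, 2:+C, 3:-C, 4:-B, 5:+C, 6:+C, 7:+C, 8:+B, 9:-C, 10:-B, 11:+B, 12:+C, 13:+B
No rule fires across all 13 points.

none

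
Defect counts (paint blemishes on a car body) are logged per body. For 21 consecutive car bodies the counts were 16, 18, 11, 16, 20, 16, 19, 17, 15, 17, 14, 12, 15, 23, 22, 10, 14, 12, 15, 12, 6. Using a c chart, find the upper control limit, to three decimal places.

26.949

c̄ = (16 + 18 + 11 + 16 + 20 + 16 + 19 + 17 + 15 + 17 + 14 + 12 + 15 + 23 + 22 + 10 + 14 + 12 + 15 + 12 + 6) / 21 = 320 / 21 = 15.2381
UCL = c̄ + 3√c̄ = 15.2381 + 3 × √15.2381 = 15.2381 + 3 × 3.9036 = 26.9489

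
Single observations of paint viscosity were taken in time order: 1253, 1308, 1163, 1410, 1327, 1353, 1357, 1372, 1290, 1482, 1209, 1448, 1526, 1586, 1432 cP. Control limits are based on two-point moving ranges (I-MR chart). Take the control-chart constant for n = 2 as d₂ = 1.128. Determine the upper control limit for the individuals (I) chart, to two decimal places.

X̄ = (1253 + 1308 + 1163 + 1410 + 1327 + 1353 + 1357 + 1372 + 1290 + 1482 + 1209 + 1448 + 1526 + 1586 + 1432) / 15 = 1367.7333
Moving ranges: 55, 145, 247, 83, 26, 4, 15, 82, 192, 273, 239, 78, 60, 154; M̄R̄ = 1653.0000 / 14 = 118.0714
UCL = X̄ + 3·M̄R̄/d₂ = 1367.7333 + 3 × 118.0714 / 1.128 = 1681.7531

1681.75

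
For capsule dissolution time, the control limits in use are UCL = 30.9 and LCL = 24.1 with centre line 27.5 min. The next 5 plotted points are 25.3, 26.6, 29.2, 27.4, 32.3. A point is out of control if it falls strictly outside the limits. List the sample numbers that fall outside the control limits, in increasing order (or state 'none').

5

Compare each point to [24.1, 30.9]: sample 5 = 32.3 > UCL.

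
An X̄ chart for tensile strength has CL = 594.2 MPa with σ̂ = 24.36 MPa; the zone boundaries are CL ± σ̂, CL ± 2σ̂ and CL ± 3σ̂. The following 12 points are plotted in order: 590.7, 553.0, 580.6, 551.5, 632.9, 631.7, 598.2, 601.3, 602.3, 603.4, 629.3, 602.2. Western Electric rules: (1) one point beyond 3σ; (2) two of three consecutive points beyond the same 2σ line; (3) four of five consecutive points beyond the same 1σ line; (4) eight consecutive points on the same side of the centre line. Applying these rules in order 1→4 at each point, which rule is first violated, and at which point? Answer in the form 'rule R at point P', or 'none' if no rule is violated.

rule 4 at point 12

Zone of each point (C = within 1σ̂, B = 1σ̂–2σ̂, A = 2σ̂–3σ̂, * = beyond 3σ̂; sign = side of CL): 1:-C, 2:-B, 3:-C, 4:-B, 5:+B, 6:+B, 7:+C, 8:+C, 9:+C, 10:+C, 11:+B, 12:+C
Rule 4 (eight consecutive points on the same side of the centre line) is satisfied at point 12.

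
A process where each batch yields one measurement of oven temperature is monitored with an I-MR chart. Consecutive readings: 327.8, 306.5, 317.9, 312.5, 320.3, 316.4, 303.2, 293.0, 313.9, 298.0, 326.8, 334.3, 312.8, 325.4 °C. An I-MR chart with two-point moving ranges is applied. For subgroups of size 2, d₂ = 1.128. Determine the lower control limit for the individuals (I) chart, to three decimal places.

X̄ = (327.8 + 306.5 + 317.9 + 312.5 + 320.3 + 316.4 + 303.2 + 293.0 + 313.9 + 298.0 + 326.8 + 334.3 + 312.8 + 325.4) / 14 = 314.9143
Moving ranges: 21.3, 11.4, 5.4, 7.8, 3.9, 13.2, 10.2, 20.9, 15.9, 28.8, 7.5, 21.5, 12.6; M̄R̄ = 180.4000 / 13 = 13.8769
LCL = X̄ − 3·M̄R̄/d₂ = 314.9143 − 3 × 13.8769 / 1.128 = 278.0076

278.008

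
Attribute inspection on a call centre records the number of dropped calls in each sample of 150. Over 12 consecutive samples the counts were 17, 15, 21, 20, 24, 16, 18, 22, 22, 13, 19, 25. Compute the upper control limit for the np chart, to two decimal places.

p̄ = Σdᵢ / (k·n) = 232 / (12 × 150) = 0.12889
UCL = np̄ + 3·√(np̄(1−p̄)) = 19.3333 + 3 × √(19.3333×0.87111) = 19.3333 + 3 × 4.1038 = 31.6448

31.64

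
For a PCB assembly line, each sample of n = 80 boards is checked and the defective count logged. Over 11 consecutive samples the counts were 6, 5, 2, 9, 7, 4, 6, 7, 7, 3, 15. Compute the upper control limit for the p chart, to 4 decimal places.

p̄ = Σdᵢ / (k·n) = 71 / (11 × 80) = 0.08068
UCL = p̄ + 3·√(p̄(1−p̄)/n) = 0.08068 + 3 × √(0.08068×0.91932/80) = 0.08068 + 3 × 0.03045 = 0.17203

0.1720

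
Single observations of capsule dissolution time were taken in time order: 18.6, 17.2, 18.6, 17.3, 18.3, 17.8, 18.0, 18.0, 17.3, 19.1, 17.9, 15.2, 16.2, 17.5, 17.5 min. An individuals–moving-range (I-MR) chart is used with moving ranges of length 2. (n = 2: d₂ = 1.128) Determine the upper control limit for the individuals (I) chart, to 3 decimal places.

X̄ = (18.6 + 17.2 + 18.6 + 17.3 + 18.3 + 17.8 + 18.0 + 18.0 + 17.3 + 19.1 + 17.9 + 15.2 + 16.2 + 17.5 + 17.5) / 15 = 17.6333
Moving ranges: 1.4, 1.4, 1.3, 1.0, 0.5, 0.2, 0.0, 0.7, 1.8, 1.2, 2.7, 1.0, 1.3, 0.0; M̄R̄ = 14.5000 / 14 = 1.0357
UCL = X̄ + 3·M̄R̄/d₂ = 17.6333 + 3 × 1.0357 / 1.128 = 20.3879

20.388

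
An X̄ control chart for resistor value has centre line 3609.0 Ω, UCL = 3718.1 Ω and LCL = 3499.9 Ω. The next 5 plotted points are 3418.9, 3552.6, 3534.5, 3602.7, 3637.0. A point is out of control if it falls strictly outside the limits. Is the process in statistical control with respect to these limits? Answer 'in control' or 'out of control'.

out of control

Compare each point to [3499.9, 3718.1]: sample 1 = 3418.9 < LCL.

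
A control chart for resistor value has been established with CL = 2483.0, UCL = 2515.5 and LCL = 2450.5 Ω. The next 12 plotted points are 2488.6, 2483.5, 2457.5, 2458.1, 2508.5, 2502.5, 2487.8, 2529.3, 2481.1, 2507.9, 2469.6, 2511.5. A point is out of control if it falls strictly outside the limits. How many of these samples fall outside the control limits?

Compare each point to [2450.5, 2515.5]: sample 8 = 2529.3 > UCL.

1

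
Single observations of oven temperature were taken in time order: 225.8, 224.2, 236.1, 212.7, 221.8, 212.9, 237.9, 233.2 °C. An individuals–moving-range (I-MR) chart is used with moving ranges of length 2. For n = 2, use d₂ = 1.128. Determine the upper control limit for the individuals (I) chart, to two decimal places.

X̄ = (225.8 + 224.2 + 236.1 + 212.7 + 221.8 + 212.9 + 237.9 + 233.2) / 8 = 225.5750
Moving ranges: 1.6, 11.9, 23.4, 9.1, 8.9, 25.0, 4.7; M̄R̄ = 84.6000 / 7 = 12.0857
UCL = X̄ + 3·M̄R̄/d₂ = 225.5750 + 3 × 12.0857 / 1.128 = 257.7179

257.72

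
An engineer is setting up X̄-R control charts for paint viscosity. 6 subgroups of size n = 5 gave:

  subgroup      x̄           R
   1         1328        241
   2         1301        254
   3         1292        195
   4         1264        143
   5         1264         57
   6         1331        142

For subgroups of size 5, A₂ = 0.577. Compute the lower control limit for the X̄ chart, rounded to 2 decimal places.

1197.42

X̄̄ = (1328 + 1301 + 1292 + 1264 + 1264 + 1331) / 6 = 7780.0000 / 6 = 1296.6667
R̄ = (241 + 254 + 195 + 143 + 57 + 142) / 6 = 1032.0000 / 6 = 172.0000
LCL = X̄̄ − A₂·R̄ = 1296.6667 − 0.577 × 172.0000 = 1197.4227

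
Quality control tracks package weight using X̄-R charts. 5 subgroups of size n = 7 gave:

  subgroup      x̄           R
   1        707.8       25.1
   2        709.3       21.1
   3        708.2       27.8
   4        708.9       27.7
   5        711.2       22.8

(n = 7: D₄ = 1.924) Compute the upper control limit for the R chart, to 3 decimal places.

R̄ = (25.1 + 21.1 + 27.8 + 27.7 + 22.8) / 5 = 124.5000 / 5 = 24.9000
UCL_R = D₄·R̄ = 1.924 × 24.9000 = 47.9076

47.908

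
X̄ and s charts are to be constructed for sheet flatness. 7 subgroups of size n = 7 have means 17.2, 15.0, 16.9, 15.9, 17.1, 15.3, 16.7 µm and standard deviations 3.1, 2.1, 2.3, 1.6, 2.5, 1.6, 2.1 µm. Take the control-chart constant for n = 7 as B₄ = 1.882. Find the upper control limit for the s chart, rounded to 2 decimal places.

s̄ = (3.1 + 2.1 + 2.3 + 1.6 + 2.5 + 1.6 + 2.1) / 7 = 2.1857
UCL_s = B₄·s̄ = 1.882 × 2.1857 = 4.1135

4.11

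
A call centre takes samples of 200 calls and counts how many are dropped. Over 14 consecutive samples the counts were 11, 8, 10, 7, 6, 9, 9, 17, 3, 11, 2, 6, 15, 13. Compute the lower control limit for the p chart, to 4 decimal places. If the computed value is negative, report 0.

p̄ = Σdᵢ / (k·n) = 127 / (14 × 200) = 0.04536
LCL = p̄ − 3·√(p̄(1−p̄)/n) = 0.04536 − 3 × 0.01471 = 0.00122

0.0012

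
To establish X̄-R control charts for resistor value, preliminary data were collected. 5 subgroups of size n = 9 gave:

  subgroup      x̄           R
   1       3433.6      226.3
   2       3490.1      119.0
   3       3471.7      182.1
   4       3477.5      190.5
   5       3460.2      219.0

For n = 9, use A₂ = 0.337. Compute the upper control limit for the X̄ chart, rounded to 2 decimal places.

3529.77

X̄̄ = (3433.6 + 3490.1 + 3471.7 + 3477.5 + 3460.2) / 5 = 17333.1000 / 5 = 3466.6200
R̄ = (226.3 + 119.0 + 182.1 + 190.5 + 219.0) / 5 = 936.9000 / 5 = 187.3800
UCL = X̄̄ + A₂·R̄ = 3466.6200 + 0.337 × 187.3800 = 3529.7671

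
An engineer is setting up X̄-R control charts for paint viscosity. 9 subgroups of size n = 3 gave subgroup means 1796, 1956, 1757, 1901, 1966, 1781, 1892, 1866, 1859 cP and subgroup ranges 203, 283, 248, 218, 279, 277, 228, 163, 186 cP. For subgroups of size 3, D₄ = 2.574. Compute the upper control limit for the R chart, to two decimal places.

R̄ = (203 + 283 + 248 + 218 + 279 + 277 + 228 + 163 + 186) / 9 = 2085.0000 / 9 = 231.6667
UCL_R = D₄·R̄ = 2.574 × 231.6667 = 596.3100

596.31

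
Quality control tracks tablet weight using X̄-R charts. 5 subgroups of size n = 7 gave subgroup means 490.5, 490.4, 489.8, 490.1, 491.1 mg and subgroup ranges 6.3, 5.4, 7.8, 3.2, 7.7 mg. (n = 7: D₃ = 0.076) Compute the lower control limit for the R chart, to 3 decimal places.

0.462

R̄ = (6.3 + 5.4 + 7.8 + 3.2 + 7.7) / 5 = 30.4000 / 5 = 6.0800
LCL_R = D₃·R̄ = 0.076 × 6.0800 = 0.4621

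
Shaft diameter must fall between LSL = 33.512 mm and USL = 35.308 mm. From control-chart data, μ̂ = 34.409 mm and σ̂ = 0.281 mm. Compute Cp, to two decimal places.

Cp = (USL − LSL) / (6σ̂) = (35.308 − 33.512) / (6 × 0.281) = 1.7960 / 1.6860 = 1.0652

1.07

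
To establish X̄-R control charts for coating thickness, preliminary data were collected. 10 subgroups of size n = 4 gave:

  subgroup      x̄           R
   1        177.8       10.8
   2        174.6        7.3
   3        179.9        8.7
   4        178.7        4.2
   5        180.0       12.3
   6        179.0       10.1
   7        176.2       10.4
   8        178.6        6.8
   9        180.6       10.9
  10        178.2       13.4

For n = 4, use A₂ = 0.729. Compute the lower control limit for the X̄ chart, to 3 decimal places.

X̄̄ = (177.8 + 174.6 + 179.9 + 178.7 + 180.0 + 179.0 + 176.2 + 178.6 + 180.6 + 178.2) / 10 = 1783.6000 / 10 = 178.3600
R̄ = (10.8 + 7.3 + 8.7 + 4.2 + 12.3 + 10.1 + 10.4 + 6.8 + 10.9 + 13.4) / 10 = 94.9000 / 10 = 9.4900
LCL = X̄̄ − A₂·R̄ = 178.3600 − 0.729 × 9.4900 = 171.4418

171.442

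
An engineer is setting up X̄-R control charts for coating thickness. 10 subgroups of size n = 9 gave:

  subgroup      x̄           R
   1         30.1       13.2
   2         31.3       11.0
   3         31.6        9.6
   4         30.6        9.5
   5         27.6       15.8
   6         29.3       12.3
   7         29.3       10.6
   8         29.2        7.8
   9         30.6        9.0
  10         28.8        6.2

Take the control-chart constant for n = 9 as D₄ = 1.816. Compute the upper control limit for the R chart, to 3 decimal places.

R̄ = (13.2 + 11.0 + 9.6 + 9.5 + 15.8 + 12.3 + 10.6 + 7.8 + 9.0 + 6.2) / 10 = 105.0000 / 10 = 10.5000
UCL_R = D₄·R̄ = 1.816 × 10.5000 = 19.0680

19.068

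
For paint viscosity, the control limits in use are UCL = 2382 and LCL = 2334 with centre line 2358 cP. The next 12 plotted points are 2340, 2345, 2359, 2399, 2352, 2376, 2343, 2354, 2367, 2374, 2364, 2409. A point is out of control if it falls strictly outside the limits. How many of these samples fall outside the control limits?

Compare each point to [2334, 2382]: sample 4 = 2399 > UCL; sample 12 = 2409 > UCL.

2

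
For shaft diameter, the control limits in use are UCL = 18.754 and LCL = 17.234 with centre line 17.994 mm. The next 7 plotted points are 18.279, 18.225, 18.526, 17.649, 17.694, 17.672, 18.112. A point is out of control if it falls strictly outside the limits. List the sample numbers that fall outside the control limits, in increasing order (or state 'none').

none

All 7 points lie within [17.234, 18.754].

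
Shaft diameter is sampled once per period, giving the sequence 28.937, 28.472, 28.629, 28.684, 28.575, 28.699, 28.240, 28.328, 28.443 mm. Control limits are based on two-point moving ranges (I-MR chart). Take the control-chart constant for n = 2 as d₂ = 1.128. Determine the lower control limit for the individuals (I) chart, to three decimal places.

X̄ = (28.937 + 28.472 + 28.629 + 28.684 + 28.575 + 28.699 + 28.240 + 28.328 + 28.443) / 9 = 28.5563
Moving ranges: 0.465, 0.157, 0.055, 0.109, 0.124, 0.459, 0.088, 0.115; M̄R̄ = 1.5720 / 8 = 0.1965
LCL = X̄ − 3·M̄R̄/d₂ = 28.5563 − 3 × 0.1965 / 1.128 = 28.0337

28.034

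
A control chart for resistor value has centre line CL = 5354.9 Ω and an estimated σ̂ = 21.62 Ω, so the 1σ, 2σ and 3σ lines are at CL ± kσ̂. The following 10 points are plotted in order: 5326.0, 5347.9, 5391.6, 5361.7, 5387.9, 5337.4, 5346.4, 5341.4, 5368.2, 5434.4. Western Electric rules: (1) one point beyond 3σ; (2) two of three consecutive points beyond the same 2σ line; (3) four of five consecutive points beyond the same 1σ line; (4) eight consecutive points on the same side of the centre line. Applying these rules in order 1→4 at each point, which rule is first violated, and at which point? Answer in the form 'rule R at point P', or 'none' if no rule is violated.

Zone of each point (C = within 1σ̂, B = 1σ̂–2σ̂, A = 2σ̂–3σ̂, * = beyond 3σ̂; sign = side of CL): 1:-B, 2:-C, 3:+B, 4:+C, 5:+B, 6:-C, 7:-C, 8:-C, 9:+C, 10:+*
Rule 1 (one point beyond the 3σ limits) is satisfied at point 10.

rule 1 at point 10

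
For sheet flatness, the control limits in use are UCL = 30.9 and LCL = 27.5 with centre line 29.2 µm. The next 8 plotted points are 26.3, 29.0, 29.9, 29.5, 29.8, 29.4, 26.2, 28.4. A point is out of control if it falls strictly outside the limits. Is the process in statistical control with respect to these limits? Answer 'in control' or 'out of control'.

Compare each point to [27.5, 30.9]: sample 1 = 26.3 < LCL; sample 7 = 26.2 < LCL.

out of control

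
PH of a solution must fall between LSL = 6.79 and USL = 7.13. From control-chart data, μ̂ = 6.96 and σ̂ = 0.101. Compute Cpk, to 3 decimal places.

0.561

Cpu = (USL − μ̂) / (3σ̂) = (7.13 − 6.96) / (3 × 0.101) = 0.5611; Cpl = (μ̂ − LSL) / (3σ̂) = (6.96 − 6.79) / (3 × 0.101) = 0.5611; Cpk = min(Cpu, Cpl) = 0.5611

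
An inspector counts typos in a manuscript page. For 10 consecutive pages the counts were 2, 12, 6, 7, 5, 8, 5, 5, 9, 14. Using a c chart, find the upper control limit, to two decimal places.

15.41

c̄ = (2 + 12 + 6 + 7 + 5 + 8 + 5 + 5 + 9 + 14) / 10 = 73 / 10 = 7.3000
UCL = c̄ + 3√c̄ = 7.3000 + 3 × √7.3000 = 7.3000 + 3 × 2.7019 = 15.4056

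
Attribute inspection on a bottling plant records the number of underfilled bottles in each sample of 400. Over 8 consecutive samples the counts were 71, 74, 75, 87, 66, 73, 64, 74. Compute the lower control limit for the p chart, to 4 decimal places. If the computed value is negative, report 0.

p̄ = Σdᵢ / (k·n) = 584 / (8 × 400) = 0.18250
LCL = p̄ − 3·√(p̄(1−p̄)/n) = 0.18250 − 3 × 0.01931 = 0.12456

0.1246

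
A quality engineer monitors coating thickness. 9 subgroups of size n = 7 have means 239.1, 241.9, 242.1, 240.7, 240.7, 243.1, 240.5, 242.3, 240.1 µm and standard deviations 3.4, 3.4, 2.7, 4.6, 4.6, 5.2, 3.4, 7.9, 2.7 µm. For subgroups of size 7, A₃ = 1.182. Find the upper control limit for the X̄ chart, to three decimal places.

246.144

X̄̄ = (239.1 + 241.9 + 242.1 + 240.7 + 240.7 + 243.1 + 240.5 + 242.3 + 240.1) / 9 = 241.1667
s̄ = (3.4 + 3.4 + 2.7 + 4.6 + 4.6 + 5.2 + 3.4 + 7.9 + 2.7) / 9 = 4.2111
UCL = X̄̄ + A₃·s̄ = 241.1667 + 1.182 × 4.2111 = 246.1442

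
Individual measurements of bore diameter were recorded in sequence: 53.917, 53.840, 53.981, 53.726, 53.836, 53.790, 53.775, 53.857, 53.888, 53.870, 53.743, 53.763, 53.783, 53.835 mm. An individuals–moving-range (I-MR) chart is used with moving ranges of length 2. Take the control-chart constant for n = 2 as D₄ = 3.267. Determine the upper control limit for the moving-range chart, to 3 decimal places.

0.250

Moving ranges: 0.077, 0.141, 0.255, 0.110, 0.046, 0.015, 0.082, 0.031, 0.018, 0.127, 0.020, 0.020, 0.052; M̄R̄ = 0.9940 / 13 = 0.0765
UCL_MR = D₄·M̄R̄ = 3.267 × 0.0765 = 0.2498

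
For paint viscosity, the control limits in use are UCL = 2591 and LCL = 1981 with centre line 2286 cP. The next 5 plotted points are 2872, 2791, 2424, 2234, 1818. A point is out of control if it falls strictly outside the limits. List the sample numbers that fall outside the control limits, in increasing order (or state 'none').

Compare each point to [1981, 2591]: sample 1 = 2872 > UCL; sample 2 = 2791 > UCL; sample 5 = 1818 < LCL.

1, 2, 5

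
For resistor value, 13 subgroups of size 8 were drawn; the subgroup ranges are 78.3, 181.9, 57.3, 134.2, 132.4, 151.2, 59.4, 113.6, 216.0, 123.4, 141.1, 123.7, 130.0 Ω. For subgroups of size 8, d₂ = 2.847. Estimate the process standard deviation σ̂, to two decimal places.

R̄ = (78.3 + 181.9 + 57.3 + 134.2 + 132.4 + 151.2 + 59.4 + 113.6 + 216.0 + 123.4 + 141.1 + 123.7 + 130.0) / 13 = 126.3462
σ̂ = R̄ / d₂ = 126.3462 / 2.847 = 44.3787

44.38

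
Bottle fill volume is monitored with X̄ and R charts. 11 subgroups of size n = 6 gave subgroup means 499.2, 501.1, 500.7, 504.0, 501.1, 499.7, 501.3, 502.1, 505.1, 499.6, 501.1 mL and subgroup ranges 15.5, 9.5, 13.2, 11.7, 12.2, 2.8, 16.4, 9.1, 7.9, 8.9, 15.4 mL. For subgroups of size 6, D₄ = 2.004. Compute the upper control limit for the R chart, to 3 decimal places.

R̄ = (15.5 + 9.5 + 13.2 + 11.7 + 12.2 + 2.8 + 16.4 + 9.1 + 7.9 + 8.9 + 15.4) / 11 = 122.6000 / 11 = 11.1455
UCL_R = D₄·R̄ = 2.004 × 11.1455 = 22.3355

22.335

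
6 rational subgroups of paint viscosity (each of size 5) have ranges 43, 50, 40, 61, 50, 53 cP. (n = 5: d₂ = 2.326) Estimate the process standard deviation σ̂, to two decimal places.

21.28

R̄ = (43 + 50 + 40 + 61 + 50 + 53) / 6 = 49.5000
σ̂ = R̄ / d₂ = 49.5000 / 2.326 = 21.2812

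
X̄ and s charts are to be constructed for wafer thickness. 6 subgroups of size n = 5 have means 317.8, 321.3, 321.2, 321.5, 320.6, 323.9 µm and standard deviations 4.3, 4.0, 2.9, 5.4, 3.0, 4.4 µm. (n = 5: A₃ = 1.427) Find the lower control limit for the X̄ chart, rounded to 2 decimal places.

X̄̄ = (317.8 + 321.3 + 321.2 + 321.5 + 320.6 + 323.9) / 6 = 321.0500
s̄ = (4.3 + 4.0 + 2.9 + 5.4 + 3.0 + 4.4) / 6 = 4.0000
LCL = X̄̄ − A₃·s̄ = 321.0500 − 1.427 × 4.0000 = 315.3420

315.34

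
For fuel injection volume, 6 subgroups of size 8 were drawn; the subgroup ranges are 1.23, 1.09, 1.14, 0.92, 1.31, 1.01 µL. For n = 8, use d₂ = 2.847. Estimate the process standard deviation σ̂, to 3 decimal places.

R̄ = (1.23 + 1.09 + 1.14 + 0.92 + 1.31 + 1.01) / 6 = 1.1167
σ̂ = R̄ / d₂ = 1.1167 / 2.847 = 0.3922

0.392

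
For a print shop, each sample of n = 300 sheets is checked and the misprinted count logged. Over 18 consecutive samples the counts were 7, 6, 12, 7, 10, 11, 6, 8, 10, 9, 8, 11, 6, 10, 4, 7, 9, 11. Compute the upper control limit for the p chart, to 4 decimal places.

0.0568

p̄ = Σdᵢ / (k·n) = 152 / (18 × 300) = 0.02815
UCL = p̄ + 3·√(p̄(1−p̄)/n) = 0.02815 + 3 × √(0.02815×0.97185/300) = 0.02815 + 3 × 0.00955 = 0.05680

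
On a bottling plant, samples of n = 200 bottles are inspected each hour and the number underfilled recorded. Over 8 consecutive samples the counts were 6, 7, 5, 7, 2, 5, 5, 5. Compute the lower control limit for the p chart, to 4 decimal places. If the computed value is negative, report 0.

p̄ = Σdᵢ / (k·n) = 42 / (8 × 200) = 0.02625
LCL = p̄ − 3·√(p̄(1−p̄)/n) = 0.02625 − 3 × 0.01131 = -0.00767 → 0 (negative, so LCL = 0)

0.0000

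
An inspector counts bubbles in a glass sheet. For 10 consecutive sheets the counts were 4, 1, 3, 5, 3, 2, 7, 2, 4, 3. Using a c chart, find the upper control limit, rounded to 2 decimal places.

8.93

c̄ = (4 + 1 + 3 + 5 + 3 + 2 + 7 + 2 + 4 + 3) / 10 = 34 / 10 = 3.4000
UCL = c̄ + 3√c̄ = 3.4000 + 3 × √3.4000 = 3.4000 + 3 × 1.8439 = 8.9317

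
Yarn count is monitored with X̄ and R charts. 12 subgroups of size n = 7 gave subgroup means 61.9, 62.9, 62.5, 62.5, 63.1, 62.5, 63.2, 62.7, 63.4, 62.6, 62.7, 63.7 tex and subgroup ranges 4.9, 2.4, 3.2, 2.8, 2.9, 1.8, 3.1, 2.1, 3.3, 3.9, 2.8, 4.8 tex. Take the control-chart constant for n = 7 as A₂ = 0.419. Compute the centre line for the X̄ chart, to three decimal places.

X̄̄ = (61.9 + 62.9 + 62.5 + 62.5 + 63.1 + 62.5 + 63.2 + 62.7 + 63.4 + 62.6 + 62.7 + 63.7) / 12 = 753.7000 / 12 = 62.8083
CL = X̄̄ = 62.8083

62.808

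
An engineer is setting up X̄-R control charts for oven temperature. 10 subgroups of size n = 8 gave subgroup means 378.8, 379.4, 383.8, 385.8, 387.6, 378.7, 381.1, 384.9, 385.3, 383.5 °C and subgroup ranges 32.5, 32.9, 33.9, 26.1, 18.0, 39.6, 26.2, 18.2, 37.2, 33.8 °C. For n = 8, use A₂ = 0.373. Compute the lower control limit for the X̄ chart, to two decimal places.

X̄̄ = (378.8 + 379.4 + 383.8 + 385.8 + 387.6 + 378.7 + 381.1 + 384.9 + 385.3 + 383.5) / 10 = 3828.9000 / 10 = 382.8900
R̄ = (32.5 + 32.9 + 33.9 + 26.1 + 18.0 + 39.6 + 26.2 + 18.2 + 37.2 + 33.8) / 10 = 298.4000 / 10 = 29.8400
LCL = X̄̄ − A₂·R̄ = 382.8900 − 0.373 × 29.8400 = 371.7597

371.76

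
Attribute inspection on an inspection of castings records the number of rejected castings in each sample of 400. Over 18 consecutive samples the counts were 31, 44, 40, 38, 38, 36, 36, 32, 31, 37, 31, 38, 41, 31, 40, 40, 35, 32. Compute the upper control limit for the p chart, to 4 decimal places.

0.1334

p̄ = Σdᵢ / (k·n) = 651 / (18 × 400) = 0.09042
UCL = p̄ + 3·√(p̄(1−p̄)/n) = 0.09042 + 3 × √(0.09042×0.90958/400) = 0.09042 + 3 × 0.01434 = 0.13343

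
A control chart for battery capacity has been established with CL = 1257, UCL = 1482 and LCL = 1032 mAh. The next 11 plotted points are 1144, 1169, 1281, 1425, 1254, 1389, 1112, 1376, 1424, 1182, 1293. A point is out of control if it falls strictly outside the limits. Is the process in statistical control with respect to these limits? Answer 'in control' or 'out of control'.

All 11 points lie within [1032, 1482].

in control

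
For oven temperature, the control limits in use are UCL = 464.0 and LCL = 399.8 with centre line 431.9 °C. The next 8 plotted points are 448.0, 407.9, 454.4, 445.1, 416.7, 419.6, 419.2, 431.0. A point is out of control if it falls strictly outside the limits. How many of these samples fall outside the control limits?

0

All 8 points lie within [399.8, 464.0].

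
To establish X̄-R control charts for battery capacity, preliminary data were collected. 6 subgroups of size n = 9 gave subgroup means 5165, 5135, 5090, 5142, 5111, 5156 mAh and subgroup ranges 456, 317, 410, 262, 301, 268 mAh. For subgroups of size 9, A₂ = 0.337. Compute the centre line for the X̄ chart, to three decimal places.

X̄̄ = (5165 + 5135 + 5090 + 5142 + 5111 + 5156) / 6 = 30799.0000 / 6 = 5133.1667
CL = X̄̄ = 5133.1667

5133.167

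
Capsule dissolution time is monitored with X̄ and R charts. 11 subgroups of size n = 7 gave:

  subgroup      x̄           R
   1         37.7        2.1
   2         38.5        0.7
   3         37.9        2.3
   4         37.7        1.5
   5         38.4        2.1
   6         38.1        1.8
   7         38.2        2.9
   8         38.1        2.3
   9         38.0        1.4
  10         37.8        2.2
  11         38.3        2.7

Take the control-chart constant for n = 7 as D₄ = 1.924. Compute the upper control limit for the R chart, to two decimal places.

R̄ = (2.1 + 0.7 + 2.3 + 1.5 + 2.1 + 1.8 + 2.9 + 2.3 + 1.4 + 2.2 + 2.7) / 11 = 22.0000 / 11 = 2.0000
UCL_R = D₄·R̄ = 1.924 × 2.0000 = 3.8480

3.85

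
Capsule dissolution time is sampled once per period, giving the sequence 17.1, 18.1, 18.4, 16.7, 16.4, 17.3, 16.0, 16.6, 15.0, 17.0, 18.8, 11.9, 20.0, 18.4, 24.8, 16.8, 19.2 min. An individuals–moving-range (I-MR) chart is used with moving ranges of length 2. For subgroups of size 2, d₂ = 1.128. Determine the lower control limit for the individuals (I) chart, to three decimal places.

10.095

X̄ = (17.1 + 18.1 + 18.4 + 16.7 + 16.4 + 17.3 + 16.0 + 16.6 + 15.0 + 17.0 + 18.8 + 11.9 + 20.0 + 18.4 + 24.8 + 16.8 + 19.2) / 17 = 17.5588
Moving ranges: 1.0, 0.3, 1.7, 0.3, 0.9, 1.3, 0.6, 1.6, 2.0, 1.8, 6.9, 8.1, 1.6, 6.4, 8.0, 2.4; M̄R̄ = 44.9000 / 16 = 2.8062
LCL = X̄ − 3·M̄R̄/d₂ = 17.5588 − 3 × 2.8062 / 1.128 = 10.0954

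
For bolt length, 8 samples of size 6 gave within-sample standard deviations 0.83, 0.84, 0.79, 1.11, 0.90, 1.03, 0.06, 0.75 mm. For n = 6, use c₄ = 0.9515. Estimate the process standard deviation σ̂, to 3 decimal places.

s̄ = (0.83 + 0.84 + 0.79 + 1.11 + 0.90 + 1.03 + 0.06 + 0.75) / 8 = 0.7888
σ̂ = s̄ / c₄ = 0.7888 / 0.9515 = 0.8290

0.829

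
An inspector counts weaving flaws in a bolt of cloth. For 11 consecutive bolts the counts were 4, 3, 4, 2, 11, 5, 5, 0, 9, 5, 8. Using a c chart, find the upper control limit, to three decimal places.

c̄ = (4 + 3 + 4 + 2 + 11 + 5 + 5 + 0 + 9 + 5 + 8) / 11 = 56 / 11 = 5.0909
UCL = c̄ + 3√c̄ = 5.0909 + 3 × √5.0909 = 5.0909 + 3 × 2.2563 = 11.8598

11.860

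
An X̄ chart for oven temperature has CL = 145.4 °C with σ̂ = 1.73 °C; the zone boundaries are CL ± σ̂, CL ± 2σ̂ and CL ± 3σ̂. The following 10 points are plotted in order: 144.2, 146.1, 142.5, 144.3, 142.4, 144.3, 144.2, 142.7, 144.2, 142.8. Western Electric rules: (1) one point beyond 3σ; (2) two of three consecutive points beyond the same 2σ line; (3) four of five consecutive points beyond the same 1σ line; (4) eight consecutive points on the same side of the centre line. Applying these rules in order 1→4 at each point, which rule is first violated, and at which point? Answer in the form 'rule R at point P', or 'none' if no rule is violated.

Zone of each point (C = within 1σ̂, B = 1σ̂–2σ̂, A = 2σ̂–3σ̂, * = beyond 3σ̂; sign = side of CL): 1:-C, 2:+C, 3:-B, 4:-C, 5:-B, 6:-C, 7:-C, 8:-B, 9:-C, 10:-B
Rule 4 (eight consecutive points on the same side of the centre line) is satisfied at point 10.

rule 4 at point 10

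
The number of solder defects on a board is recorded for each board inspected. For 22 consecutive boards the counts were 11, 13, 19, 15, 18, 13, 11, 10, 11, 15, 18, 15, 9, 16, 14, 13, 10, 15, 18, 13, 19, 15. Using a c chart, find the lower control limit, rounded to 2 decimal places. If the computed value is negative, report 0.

c̄ = (11 + 13 + 19 + 15 + 18 + 13 + 11 + 10 + 11 + 15 + 18 + 15 + 9 + 16 + 14 + 13 + 10 + 15 + 18 + 13 + 19 + 15) / 22 = 311 / 22 = 14.1364
LCL = c̄ − 3√c̄ = 14.1364 − 3 × 3.7598 = 2.8569

2.86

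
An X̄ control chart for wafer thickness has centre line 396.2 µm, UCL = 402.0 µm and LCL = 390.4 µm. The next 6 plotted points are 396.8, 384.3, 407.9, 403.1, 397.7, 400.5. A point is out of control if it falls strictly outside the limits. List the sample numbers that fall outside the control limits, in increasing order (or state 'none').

2, 3, 4

Compare each point to [390.4, 402.0]: sample 2 = 384.3 < LCL; sample 3 = 407.9 > UCL; sample 4 = 403.1 > UCL.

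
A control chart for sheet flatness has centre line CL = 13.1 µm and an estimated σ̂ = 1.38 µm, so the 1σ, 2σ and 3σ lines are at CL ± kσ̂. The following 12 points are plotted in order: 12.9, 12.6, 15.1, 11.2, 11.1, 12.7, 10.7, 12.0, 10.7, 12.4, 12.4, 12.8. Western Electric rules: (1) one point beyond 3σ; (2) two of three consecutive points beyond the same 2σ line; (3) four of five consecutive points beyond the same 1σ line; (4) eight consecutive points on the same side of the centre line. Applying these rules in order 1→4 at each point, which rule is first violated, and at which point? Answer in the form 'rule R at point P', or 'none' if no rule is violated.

rule 4 at point 11

Zone of each point (C = within 1σ̂, B = 1σ̂–2σ̂, A = 2σ̂–3σ̂, * = beyond 3σ̂; sign = side of CL): 1:-C, 2:-C, 3:+B, 4:-B, 5:-B, 6:-C, 7:-B, 8:-C, 9:-B, 10:-C, 11:-C, 12:-C
Rule 4 (eight consecutive points on the same side of the centre line) is satisfied at point 11.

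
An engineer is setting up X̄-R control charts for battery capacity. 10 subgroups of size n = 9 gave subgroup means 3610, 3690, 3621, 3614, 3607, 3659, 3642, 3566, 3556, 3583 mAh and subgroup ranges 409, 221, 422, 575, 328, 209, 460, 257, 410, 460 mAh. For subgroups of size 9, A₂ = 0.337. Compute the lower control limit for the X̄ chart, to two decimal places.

X̄̄ = (3610 + 3690 + 3621 + 3614 + 3607 + 3659 + 3642 + 3566 + 3556 + 3583) / 10 = 36148.0000 / 10 = 3614.8000
R̄ = (409 + 221 + 422 + 575 + 328 + 209 + 460 + 257 + 410 + 460) / 10 = 3751.0000 / 10 = 375.1000
LCL = X̄̄ − A₂·R̄ = 3614.8000 − 0.337 × 375.1000 = 3488.3913

3488.39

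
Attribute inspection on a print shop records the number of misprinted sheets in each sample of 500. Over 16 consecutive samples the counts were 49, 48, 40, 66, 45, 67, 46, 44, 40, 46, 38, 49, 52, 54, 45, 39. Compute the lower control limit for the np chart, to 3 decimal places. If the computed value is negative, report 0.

28.238

p̄ = Σdᵢ / (k·n) = 768 / (16 × 500) = 0.09600
LCL = np̄ − 3·√(np̄(1−p̄)) = 48.0000 − 3 × 6.5873 = 28.2382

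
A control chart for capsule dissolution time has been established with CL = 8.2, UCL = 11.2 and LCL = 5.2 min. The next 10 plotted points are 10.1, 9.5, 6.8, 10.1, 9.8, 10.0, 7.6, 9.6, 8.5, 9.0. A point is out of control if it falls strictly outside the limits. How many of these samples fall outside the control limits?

All 10 points lie within [5.2, 11.2].

0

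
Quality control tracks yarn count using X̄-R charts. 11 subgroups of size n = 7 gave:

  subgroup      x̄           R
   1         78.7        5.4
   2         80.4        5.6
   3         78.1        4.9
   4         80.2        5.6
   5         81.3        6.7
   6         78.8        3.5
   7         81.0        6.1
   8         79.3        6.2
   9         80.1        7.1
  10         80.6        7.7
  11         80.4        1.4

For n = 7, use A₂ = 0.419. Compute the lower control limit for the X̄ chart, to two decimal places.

77.61

X̄̄ = (78.7 + 80.4 + 78.1 + 80.2 + 81.3 + 78.8 + 81.0 + 79.3 + 80.1 + 80.6 + 80.4) / 11 = 878.9000 / 11 = 79.9000
R̄ = (5.4 + 5.6 + 4.9 + 5.6 + 6.7 + 3.5 + 6.1 + 6.2 + 7.1 + 7.7 + 1.4) / 11 = 60.2000 / 11 = 5.4727
LCL = X̄̄ − A₂·R̄ = 79.9000 − 0.419 × 5.4727 = 77.6069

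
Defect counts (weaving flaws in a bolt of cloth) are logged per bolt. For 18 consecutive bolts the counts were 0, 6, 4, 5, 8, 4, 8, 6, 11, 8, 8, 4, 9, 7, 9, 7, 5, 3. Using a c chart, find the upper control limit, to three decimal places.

c̄ = (0 + 6 + 4 + 5 + 8 + 4 + 8 + 6 + 11 + 8 + 8 + 4 + 9 + 7 + 9 + 7 + 5 + 3) / 18 = 112 / 18 = 6.2222
UCL = c̄ + 3√c̄ = 6.2222 + 3 × √6.2222 = 6.2222 + 3 × 2.4944 = 13.7055

13.706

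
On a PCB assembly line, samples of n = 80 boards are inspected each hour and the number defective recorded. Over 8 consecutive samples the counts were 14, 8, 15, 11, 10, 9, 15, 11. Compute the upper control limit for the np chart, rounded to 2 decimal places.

p̄ = Σdᵢ / (k·n) = 93 / (8 × 80) = 0.14531
UCL = np̄ + 3·√(np̄(1−p̄)) = 11.6250 + 3 × √(11.6250×0.85469) = 11.6250 + 3 × 3.1521 = 21.0813

21.08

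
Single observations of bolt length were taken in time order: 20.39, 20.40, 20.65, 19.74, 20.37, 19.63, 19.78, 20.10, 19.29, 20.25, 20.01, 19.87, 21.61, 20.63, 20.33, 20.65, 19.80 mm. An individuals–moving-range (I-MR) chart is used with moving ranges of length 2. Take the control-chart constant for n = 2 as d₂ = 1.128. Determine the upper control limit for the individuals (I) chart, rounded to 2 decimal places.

X̄ = (20.39 + 20.40 + 20.65 + 19.74 + 20.37 + 19.63 + 19.78 + 20.10 + 19.29 + 20.25 + 20.01 + 19.87 + 21.61 + 20.63 + 20.33 + 20.65 + 19.80) / 17 = 20.2059
Moving ranges: 0.01, 0.25, 0.91, 0.63, 0.74, 0.15, 0.32, 0.81, 0.96, 0.24, 0.14, 1.74, 0.98, 0.30, 0.32, 0.85; M̄R̄ = 9.3500 / 16 = 0.5844
UCL = X̄ + 3·M̄R̄/d₂ = 20.2059 + 3 × 0.5844 / 1.128 = 21.7601

21.76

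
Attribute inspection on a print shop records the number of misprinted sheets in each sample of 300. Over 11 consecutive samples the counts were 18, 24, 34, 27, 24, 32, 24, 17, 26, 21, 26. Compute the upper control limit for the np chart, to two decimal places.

p̄ = Σdᵢ / (k·n) = 273 / (11 × 300) = 0.08273
UCL = np̄ + 3·√(np̄(1−p̄)) = 24.8182 + 3 × √(24.8182×0.91727) = 24.8182 + 3 × 4.7713 = 39.1320

39.13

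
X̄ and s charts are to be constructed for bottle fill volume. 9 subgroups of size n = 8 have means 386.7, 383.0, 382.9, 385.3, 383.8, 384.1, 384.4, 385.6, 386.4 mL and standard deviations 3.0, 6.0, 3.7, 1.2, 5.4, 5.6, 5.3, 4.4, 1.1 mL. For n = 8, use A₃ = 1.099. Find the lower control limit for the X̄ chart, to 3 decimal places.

X̄̄ = (386.7 + 383.0 + 382.9 + 385.3 + 383.8 + 384.1 + 384.4 + 385.6 + 386.4) / 9 = 384.6889
s̄ = (3.0 + 6.0 + 3.7 + 1.2 + 5.4 + 5.6 + 5.3 + 4.4 + 1.1) / 9 = 3.9667
LCL = X̄̄ − A₃·s̄ = 384.6889 − 1.099 × 3.9667 = 380.3295

380.330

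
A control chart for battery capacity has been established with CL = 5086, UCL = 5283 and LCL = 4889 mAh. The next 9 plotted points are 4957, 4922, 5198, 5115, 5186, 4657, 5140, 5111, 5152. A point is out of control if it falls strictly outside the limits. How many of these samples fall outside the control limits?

1

Compare each point to [4889, 5283]: sample 6 = 4657 < LCL.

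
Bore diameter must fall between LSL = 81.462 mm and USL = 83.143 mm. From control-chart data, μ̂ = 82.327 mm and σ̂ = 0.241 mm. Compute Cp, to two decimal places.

Cp = (USL − LSL) / (6σ̂) = (83.143 − 81.462) / (6 × 0.241) = 1.6810 / 1.4460 = 1.1625

1.16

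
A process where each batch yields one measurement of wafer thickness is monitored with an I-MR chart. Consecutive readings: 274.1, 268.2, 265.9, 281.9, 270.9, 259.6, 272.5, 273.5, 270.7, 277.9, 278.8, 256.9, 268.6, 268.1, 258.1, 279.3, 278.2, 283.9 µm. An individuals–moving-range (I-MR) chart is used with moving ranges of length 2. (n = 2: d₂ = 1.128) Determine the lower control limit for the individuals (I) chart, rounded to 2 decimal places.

249.07

X̄ = (274.1 + 268.2 + 265.9 + 281.9 + 270.9 + 259.6 + 272.5 + 273.5 + 270.7 + 277.9 + 278.8 + 256.9 + 268.6 + 268.1 + 258.1 + 279.3 + 278.2 + 283.9) / 18 = 271.5056
Moving ranges: 5.9, 2.3, 16.0, 11.0, 11.3, 12.9, 1.0, 2.8, 7.2, 0.9, 21.9, 11.7, 0.5, 10.0, 21.2, 1.1, 5.7; M̄R̄ = 143.4000 / 17 = 8.4353
LCL = X̄ − 3·M̄R̄/d₂ = 271.5056 − 3 × 8.4353 / 1.128 = 249.0713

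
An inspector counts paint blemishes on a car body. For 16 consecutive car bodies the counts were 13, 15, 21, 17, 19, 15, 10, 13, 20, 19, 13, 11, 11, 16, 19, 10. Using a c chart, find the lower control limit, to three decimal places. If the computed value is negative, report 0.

c̄ = (13 + 15 + 21 + 17 + 19 + 15 + 10 + 13 + 20 + 19 + 13 + 11 + 11 + 16 + 19 + 10) / 16 = 242 / 16 = 15.1250
LCL = c̄ − 3√c̄ = 15.1250 − 3 × 3.8891 = 3.4577

3.458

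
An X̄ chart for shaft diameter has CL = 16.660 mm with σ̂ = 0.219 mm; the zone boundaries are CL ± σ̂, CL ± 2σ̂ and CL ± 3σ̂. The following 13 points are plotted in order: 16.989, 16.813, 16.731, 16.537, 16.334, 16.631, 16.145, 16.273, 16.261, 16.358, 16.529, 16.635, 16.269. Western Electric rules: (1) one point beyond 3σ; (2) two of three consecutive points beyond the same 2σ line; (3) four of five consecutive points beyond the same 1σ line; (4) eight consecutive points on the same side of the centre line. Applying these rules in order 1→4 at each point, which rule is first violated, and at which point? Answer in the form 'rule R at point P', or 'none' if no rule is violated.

Zone of each point (C = within 1σ̂, B = 1σ̂–2σ̂, A = 2σ̂–3σ̂, * = beyond 3σ̂; sign = side of CL): 1:+B, 2:+C, 3:+C, 4:-C, 5:-B, 6:-C, 7:-A, 8:-B, 9:-B, 10:-B, 11:-C, 12:-C, 13:-B
Rule 3 (four of five consecutive points beyond the same 1σ limit) is satisfied at point 9.

rule 3 at point 9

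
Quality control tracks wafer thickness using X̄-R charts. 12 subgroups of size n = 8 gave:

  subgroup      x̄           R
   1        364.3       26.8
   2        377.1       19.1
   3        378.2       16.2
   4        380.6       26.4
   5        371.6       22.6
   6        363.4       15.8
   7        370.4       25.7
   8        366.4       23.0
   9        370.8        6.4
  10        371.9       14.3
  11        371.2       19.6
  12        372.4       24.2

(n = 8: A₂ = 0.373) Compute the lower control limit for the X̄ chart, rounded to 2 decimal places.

X̄̄ = (364.3 + 377.1 + 378.2 + 380.6 + 371.6 + 363.4 + 370.4 + 366.4 + 370.8 + 371.9 + 371.2 + 372.4) / 12 = 4458.3000 / 12 = 371.5250
R̄ = (26.8 + 19.1 + 16.2 + 26.4 + 22.6 + 15.8 + 25.7 + 23.0 + 6.4 + 14.3 + 19.6 + 24.2) / 12 = 240.1000 / 12 = 20.0083
LCL = X̄̄ − A₂·R̄ = 371.5250 − 0.373 × 20.0083 = 364.0619

364.06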